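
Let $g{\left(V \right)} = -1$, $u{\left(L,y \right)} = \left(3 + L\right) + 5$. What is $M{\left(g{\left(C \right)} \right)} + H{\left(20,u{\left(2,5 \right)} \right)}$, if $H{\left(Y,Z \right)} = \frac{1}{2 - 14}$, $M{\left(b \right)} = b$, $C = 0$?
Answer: $- \frac{13}{12} \approx -1.0833$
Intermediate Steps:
$u{\left(L,y \right)} = 8 + L$
$H{\left(Y,Z \right)} = - \frac{1}{12}$ ($H{\left(Y,Z \right)} = \frac{1}{-12} = - \frac{1}{12}$)
$M{\left(g{\left(C \right)} \right)} + H{\left(20,u{\left(2,5 \right)} \right)} = -1 - \frac{1}{12} = - \frac{13}{12}$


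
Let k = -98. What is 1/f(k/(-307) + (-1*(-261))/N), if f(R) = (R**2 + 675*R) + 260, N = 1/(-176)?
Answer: 94249/195951252800106 ≈ 4.8098e-10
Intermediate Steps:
N = -1/176 ≈ -0.0056818
f(R) = 260 + R**2 + 675*R
1/f(k/(-307) + (-1*(-261))/N) = 1/(260 + (-98/(-307) + (-1*(-261))/(-1/176))**2 + 675*(-98/(-307) + (-1*(-261))/(-1/176))) = 1/(260 + (-98*(-1/307) + 261*(-176))**2 + 675*(-98*(-1/307) + 261*(-176))) = 1/(260 + (98/307 - 45936)**2 + 675*(98/307 - 45936)) = 1/(260 + (-14102254/307)**2 + 675*(-14102254/307)) = 1/(260 + 198873567880516/94249 - 9519021450/307) = 1/(195951252800106/94249) = 94249/195951252800106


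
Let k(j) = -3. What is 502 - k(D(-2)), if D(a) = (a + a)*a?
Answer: 505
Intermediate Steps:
D(a) = 2*a**2 (D(a) = (2*a)*a = 2*a**2)
502 - k(D(-2)) = 502 - 1*(-3) = 502 + 3 = 505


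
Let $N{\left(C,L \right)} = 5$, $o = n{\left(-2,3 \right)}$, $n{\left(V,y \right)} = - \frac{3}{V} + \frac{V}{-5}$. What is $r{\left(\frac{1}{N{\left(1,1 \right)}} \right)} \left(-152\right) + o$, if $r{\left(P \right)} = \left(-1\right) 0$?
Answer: $\frac{19}{10} \approx 1.9$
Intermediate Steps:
$n{\left(V,y \right)} = - \frac{3}{V} - \frac{V}{5}$ ($n{\left(V,y \right)} = - \frac{3}{V} + V \left(- \frac{1}{5}\right) = - \frac{3}{V} - \frac{V}{5}$)
$o = \frac{19}{10}$ ($o = - \frac{3}{-2} - - \frac{2}{5} = \left(-3\right) \left(- \frac{1}{2}\right) + \frac{2}{5} = \frac{3}{2} + \frac{2}{5} = \frac{19}{10} \approx 1.9$)
$r{\left(P \right)} = 0$
$r{\left(\frac{1}{N{\left(1,1 \right)}} \right)} \left(-152\right) + o = 0 \left(-152\right) + \frac{19}{10} = 0 + \frac{19}{10} = \frac{19}{10}$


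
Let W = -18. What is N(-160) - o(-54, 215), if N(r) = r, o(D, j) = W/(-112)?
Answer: -8969/56 ≈ -160.16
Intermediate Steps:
o(D, j) = 9/56 (o(D, j) = -18/(-112) = -18*(-1/112) = 9/56)
N(-160) - o(-54, 215) = -160 - 1*9/56 = -160 - 9/56 = -8969/56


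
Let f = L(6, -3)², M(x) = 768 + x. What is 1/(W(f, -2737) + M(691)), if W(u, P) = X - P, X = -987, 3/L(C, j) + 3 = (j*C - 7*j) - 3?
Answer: 1/3209 ≈ 0.00031162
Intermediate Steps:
L(C, j) = 3/(-6 - 7*j + C*j) (L(C, j) = 3/(-3 + ((j*C - 7*j) - 3)) = 3/(-3 + ((C*j - 7*j) - 3)) = 3/(-3 + ((-7*j + C*j) - 3)) = 3/(-3 + (-3 - 7*j + C*j)) = 3/(-6 - 7*j + C*j))
f = 1 (f = (3/(-6 - 7*(-3) + 6*(-3)))² = (3/(-6 + 21 - 18))² = (3/(-3))² = (3*(-⅓))² = (-1)² = 1)
W(u, P) = -987 - P
1/(W(f, -2737) + M(691)) = 1/((-987 - 1*(-2737)) + (768 + 691)) = 1/((-987 + 2737) + 1459) = 1/(1750 + 1459) = 1/3209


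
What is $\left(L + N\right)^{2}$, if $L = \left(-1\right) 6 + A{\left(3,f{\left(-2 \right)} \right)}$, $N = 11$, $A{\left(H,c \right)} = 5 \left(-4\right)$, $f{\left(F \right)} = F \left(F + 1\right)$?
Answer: $225$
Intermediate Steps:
$f{\left(F \right)} = F \left(1 + F\right)$
$A{\left(H,c \right)} = -20$
$L = -26$ ($L = \left(-1\right) 6 - 20 = -6 - 20 = -26$)
$\left(L + N\right)^{2} = \left(-26 + 11\right)^{2} = \left(-15\right)^{2} = 225$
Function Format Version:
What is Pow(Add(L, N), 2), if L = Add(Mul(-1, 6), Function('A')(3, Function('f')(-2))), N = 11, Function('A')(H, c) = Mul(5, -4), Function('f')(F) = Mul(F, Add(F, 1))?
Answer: 225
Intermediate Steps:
Function('f')(F) = Mul(F, Add(1, F))
Function('A')(H, c) = -20
L = -26 (L = Add(Mul(-1, 6), -20) = Add(-6, -20) = -26)
Pow(Add(L, N), 2) = Pow(Add(-26, 11), 2) = Pow(-15, 2) = 225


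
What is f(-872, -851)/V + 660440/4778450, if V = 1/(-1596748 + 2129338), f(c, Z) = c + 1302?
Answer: 109433051542544/477845 ≈ 2.2901e+8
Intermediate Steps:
f(c, Z) = 1302 + c
V = 1/532590 ≈ 1.8776e-6
f(-872, -851)/V + 660440/4778450 = (1302 - 872)/(1/532590) + 660440/4778450 = 430*532590 + 660440*(1/4778450) = 229013700 + 66044/477845 = 109433051542544/477845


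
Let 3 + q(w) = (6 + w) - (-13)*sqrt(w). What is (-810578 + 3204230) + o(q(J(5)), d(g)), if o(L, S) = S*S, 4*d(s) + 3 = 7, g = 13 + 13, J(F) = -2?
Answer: 2393653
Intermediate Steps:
g = 26
d(s) = 1 (d(s) = -3/4 + (1/4)*7 = -3/4 + 7/4 = 1)
q(w) = 3 + w + 13*sqrt(w) (q(w) = -3 + ((6 + w) - (-13)*sqrt(w)) = -3 + ((6 + w) + 13*sqrt(w)) = -3 + (6 + w + 13*sqrt(w)) = 3 + w + 13*sqrt(w))
o(L, S) = S**2
(-810578 + 3204230) + o(q(J(5)), d(g)) = (-810578 + 3204230) + 1**2 = 2393652 + 1 = 2393653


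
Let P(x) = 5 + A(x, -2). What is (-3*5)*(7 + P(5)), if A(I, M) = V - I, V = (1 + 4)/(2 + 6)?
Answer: -915/8 ≈ -114.38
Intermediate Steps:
V = 5/8 ≈ 0.62500
A(I, M) = 5/8 - I
P(x) = 45/8 - x (P(x) = 5 + (5/8 - x) = 45/8 - x)
(-3*5)*(7 + P(5)) = (-3*5)*(7 + (45/8 - 1*5)) = -15*(7 + (45/8 - 5)) = -15*(7 + 5/8) = -15*61/8 = -915/8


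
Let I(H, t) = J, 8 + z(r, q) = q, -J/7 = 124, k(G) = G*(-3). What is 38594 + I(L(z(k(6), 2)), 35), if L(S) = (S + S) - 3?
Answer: 37726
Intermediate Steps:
k(G) = -3*G
J = -868 (J = -7*124 = -868)
z(r, q) = -8 + q
L(S) = -3 + 2*S (L(S) = 2*S - 3 = -3 + 2*S)
I(H, t) = -868
38594 + I(L(z(k(6), 2)), 35) = 38594 - 868 = 37726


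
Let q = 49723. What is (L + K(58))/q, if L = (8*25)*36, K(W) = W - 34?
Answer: 7224/49723 ≈ 0.14528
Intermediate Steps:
K(W) = -34 + W
L = 7200 (L = 200*36 = 7200)
(L + K(58))/q = (7200 + (-34 + 58))/49723 = (7200 + 24)*(1/49723) = 7224*(1/49723) = 7224/49723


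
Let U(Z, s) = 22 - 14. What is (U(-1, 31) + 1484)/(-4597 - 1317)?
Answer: -746/2957 ≈ -0.25228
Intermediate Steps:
U(Z, s) = 8
(U(-1, 31) + 1484)/(-4597 - 1317) = (8 + 1484)/(-4597 - 1317) = 1492/(-5914) = 1492*(-1/5914) = -746/2957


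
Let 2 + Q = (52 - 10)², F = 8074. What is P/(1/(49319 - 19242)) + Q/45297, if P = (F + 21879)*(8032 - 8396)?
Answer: -14854076826735386/45297 ≈ -3.2793e+11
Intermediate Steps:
Q = 1762 (Q = -2 + (52 - 10)² = -2 + 42² = -2 + 1764 = 1762)
P = -10902892 (P = (8074 + 21879)*(8032 - 8396) = 29953*(-364) = -10902892)
P/(1/(49319 - 19242)) + Q/45297 = -10902892/(1/(49319 - 19242)) + 1762/45297 = -10902892/(1/30077) + 1762*(1/45297) = -10902892/1/30077 + 1762/45297 = -10902892*30077 + 1762/45297 = -327926282684 + 1762/45297 = -14854076826735386/45297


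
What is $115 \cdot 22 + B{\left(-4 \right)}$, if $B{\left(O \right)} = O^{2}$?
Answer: $2546$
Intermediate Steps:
$115 \cdot 22 + B{\left(-4 \right)} = 115 \cdot 22 + \left(-4\right)^{2} = 2530 + 16 = 2546$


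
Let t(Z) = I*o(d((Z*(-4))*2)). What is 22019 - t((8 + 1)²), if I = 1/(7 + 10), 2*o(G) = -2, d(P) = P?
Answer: 374324/17 ≈ 22019.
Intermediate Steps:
o(G) = -1 (o(G) = (½)*(-2) = -1)
I = 1/17 ≈ 0.058824
t(Z) = -1/17 (t(Z) = (1/17)*(-1) = -1/17)
22019 - t((8 + 1)²) = 22019 - 1*(-1/17) = 22019 + 1/17 = 374324/17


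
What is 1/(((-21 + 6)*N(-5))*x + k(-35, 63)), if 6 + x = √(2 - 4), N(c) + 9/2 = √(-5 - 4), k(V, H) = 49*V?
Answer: 2/(-4240 + 540*I + √2*(90 + 135*I)) ≈ -0.00047141 - 8.3779e-5*I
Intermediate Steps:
N(c) = -9/2 + 3*I (N(c) = -9/2 + √(-5 - 4) = -9/2 + √(-9) = -9/2 + 3*I)
x = -6 + I*√2 (x = -6 + √(2 - 4) = -6 + √(-2) = -6 + I*√2 ≈ -6.0 + 1.4142*I)
1/(((-21 + 6)*N(-5))*x + k(-35, 63)) = 1/(((-21 + 6)*(-9/2 + 3*I))*(-6 + I*√2) + 49*(-35)) = 1/((-15*(-9/2 + 3*I))*(-6 + I*√2) - 1715) = 1/((135/2 - 45*I)*(-6 + I*√2) - 1715) = 1/((-6 + I*√2)*(135/2 - 45*I) - 1715) = 1/(-1715 + (-6 + I*√2)*(135/2 - 45*I))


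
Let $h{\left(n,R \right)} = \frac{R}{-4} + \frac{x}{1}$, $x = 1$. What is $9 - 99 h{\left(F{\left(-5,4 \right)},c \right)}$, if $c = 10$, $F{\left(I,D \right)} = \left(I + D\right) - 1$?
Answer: $\frac{315}{2} \approx 157.5$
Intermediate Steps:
$F{\left(I,D \right)} = -1 + D + I$ ($F{\left(I,D \right)} = \left(D + I\right) - 1 = -1 + D + I$)
$h{\left(n,R \right)} = 1 - \frac{R}{4}$ ($h{\left(n,R \right)} = \frac{R}{-4} + 1 \cdot 1^{-1} = R \left(- \frac{1}{4}\right) + 1 \cdot 1 = - \frac{R}{4} + 1 = 1 - \frac{R}{4}$)
$9 - 99 h{\left(F{\left(-5,4 \right)},c \right)} = 9 - 99 \left(1 - \frac{5}{2}\right) = 9 - - \frac{297}{2} = 9 + \frac{297}{2} = \frac{315}{2}$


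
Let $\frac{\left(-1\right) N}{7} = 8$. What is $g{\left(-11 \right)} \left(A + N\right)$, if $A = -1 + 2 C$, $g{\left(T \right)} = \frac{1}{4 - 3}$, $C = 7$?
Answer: $-43$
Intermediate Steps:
$N = -56$ ($N = \left(-7\right) 8 = -56$)
$g{\left(T \right)} = 1$ ($g{\left(T \right)} = 1^{-1} = 1$)
$A = 13$ ($A = -1 + 2 \cdot 7 = -1 + 14 = 13$)
$g{\left(-11 \right)} \left(A + N\right) = 1 \left(13 - 56\right) = 1 \left(-43\right) = -43$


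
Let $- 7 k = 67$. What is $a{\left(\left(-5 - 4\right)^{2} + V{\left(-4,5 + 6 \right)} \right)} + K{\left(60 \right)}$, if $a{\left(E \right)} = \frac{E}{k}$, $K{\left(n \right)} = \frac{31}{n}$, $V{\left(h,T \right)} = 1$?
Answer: $- \frac{32363}{4020} \approx -8.0505$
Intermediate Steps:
$k = - \frac{67}{7}$ ($k = \left(- \frac{1}{7}\right) 67 = - \frac{67}{7} \approx -9.5714$)
$a{\left(E \right)} = - \frac{7 E}{67}$ ($a{\left(E \right)} = \frac{E}{- \frac{67}{7}} = E \left(- \frac{7}{67}\right) = - \frac{7 E}{67}$)
$a{\left(\left(-5 - 4\right)^{2} + V{\left(-4,5 + 6 \right)} \right)} + K{\left(60 \right)} = - \frac{7 \left(\left(-5 - 4\right)^{2} + 1\right)}{67} + \frac{31}{60} = - \frac{7 \left(\left(-9\right)^{2} + 1\right)}{67} + 31 \cdot \frac{1}{60} = - \frac{7 \left(81 + 1\right)}{67} + \frac{31}{60} = \left(- \frac{7}{67}\right) 82 + \frac{31}{60} = - \frac{574}{67} + \frac{31}{60} = - \frac{32363}{4020}$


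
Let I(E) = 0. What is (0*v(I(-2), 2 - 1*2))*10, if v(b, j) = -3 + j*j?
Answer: 0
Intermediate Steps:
v(b, j) = -3 + j²
(0*v(I(-2), 2 - 1*2))*10 = (0*(-3 + (2 - 1*2)²))*10 = (0*(-3 + (2 - 2)²))*10 = (0*(-3 + 0²))*10 = (0*(-3 + 0))*10 = (0*(-3))*10 = 0*10 = 0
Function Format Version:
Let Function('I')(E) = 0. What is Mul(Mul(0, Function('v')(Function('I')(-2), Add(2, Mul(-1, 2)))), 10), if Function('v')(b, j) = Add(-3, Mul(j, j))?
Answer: 0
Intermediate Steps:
Function('v')(b, j) = Add(-3, Pow(j, 2))
Mul(Mul(0, Function('v')(Function('I')(-2), Add(2, Mul(-1, 2)))), 10) = Mul(Mul(0, Add(-3, Pow(Add(2, Mul(-1, 2)), 2))), 10) = Mul(Mul(0, Add(-3, Pow(Add(2, -2), 2))), 10) = Mul(Mul(0, Add(-3, Pow(0, 2))), 10) = Mul(Mul(0, Add(-3, 0)), 10) = Mul(Mul(0, -3), 10) = Mul(0, 10) = 0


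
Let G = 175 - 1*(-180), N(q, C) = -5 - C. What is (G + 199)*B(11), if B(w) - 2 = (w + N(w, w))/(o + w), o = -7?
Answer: 831/2 ≈ 415.50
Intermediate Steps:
B(w) = 2 - 5/(-7 + w) (B(w) = 2 + (w + (-5 - w))/(-7 + w) = 2 - 5/(-7 + w))
G = 355 (G = 175 + 180 = 355)
(G + 199)*B(11) = (355 + 199)*((-19 + 2*11)/(-7 + 11)) = 554*((-19 + 22)/4) = 554*((¼)*3) = 554*(¾) = 831/2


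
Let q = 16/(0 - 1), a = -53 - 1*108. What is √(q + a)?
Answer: I*√177 ≈ 13.304*I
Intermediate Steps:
a = -161 (a = -53 - 108 = -161)
q = -16 (q = 16/(-1) = 16*(-1) = -16)
√(q + a) = √(-16 - 161) = √(-177) = I*√177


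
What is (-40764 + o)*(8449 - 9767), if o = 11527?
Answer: 38534366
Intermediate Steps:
(-40764 + o)*(8449 - 9767) = (-40764 + 11527)*(8449 - 9767) = -29237*(-1318) = 38534366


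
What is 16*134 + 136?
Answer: 2280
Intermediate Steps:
16*134 + 136 = 2144 + 136 = 2280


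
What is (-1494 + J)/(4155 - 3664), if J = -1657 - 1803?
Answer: -4954/491 ≈ -10.090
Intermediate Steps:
J = -3460
(-1494 + J)/(4155 - 3664) = (-1494 - 3460)/(4155 - 3664) = -4954/491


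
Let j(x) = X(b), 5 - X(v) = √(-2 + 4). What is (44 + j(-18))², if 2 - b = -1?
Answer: (49 - √2)² ≈ 2264.4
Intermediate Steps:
b = 3 (b = 2 - 1*(-1) = 2 + 1 = 3)
X(v) = 5 - √2 (X(v) = 5 - √(-2 + 4) = 5 - √2)
j(x) = 5 - √2
(44 + j(-18))² = (44 + (5 - √2))² = (49 - √2)²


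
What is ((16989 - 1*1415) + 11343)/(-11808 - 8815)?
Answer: -26917/20623 ≈ -1.3052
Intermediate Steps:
((16989 - 1*1415) + 11343)/(-11808 - 8815) = ((16989 - 1415) + 11343)/(-20623) = (15574 + 11343)*(-1/20623) = 26917*(-1/20623) = -26917/20623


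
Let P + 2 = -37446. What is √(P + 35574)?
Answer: I*√1874 ≈ 43.29*I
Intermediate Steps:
P = -37448 (P = -2 - 37446 = -37448)
√(P + 35574) = √(-37448 + 35574) = √(-1874) = I*√1874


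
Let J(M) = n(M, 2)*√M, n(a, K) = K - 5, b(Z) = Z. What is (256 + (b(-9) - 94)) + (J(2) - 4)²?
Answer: 187 + 24*√2 ≈ 220.94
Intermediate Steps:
n(a, K) = -5 + K
J(M) = -3*√M (J(M) = (-5 + 2)*√M = -3*√M)
(256 + (b(-9) - 94)) + (J(2) - 4)² = (256 + (-9 - 94)) + (-3*√2 - 4)² = (256 - 103) + (-4 - 3*√2)² = 153 + (-4 - 3*√2)²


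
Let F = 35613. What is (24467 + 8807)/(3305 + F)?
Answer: 16637/19459 ≈ 0.85498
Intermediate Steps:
(24467 + 8807)/(3305 + F) = (24467 + 8807)/(3305 + 35613) = 33274/38918 = 33274*(1/38918) = 16637/19459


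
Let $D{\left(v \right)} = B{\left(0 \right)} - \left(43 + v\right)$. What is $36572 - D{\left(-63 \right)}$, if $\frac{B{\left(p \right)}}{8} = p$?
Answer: $36552$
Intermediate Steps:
$B{\left(p \right)} = 8 p$
$D{\left(v \right)} = -43 - v$ ($D{\left(v \right)} = 8 \cdot 0 - \left(43 + v\right) = 0 - \left(43 + v\right) = -43 - v$)
$36572 - D{\left(-63 \right)} = 36572 - \left(-43 - -63\right) = 36572 - \left(-43 + 63\right) = 36572 - 20 = 36552$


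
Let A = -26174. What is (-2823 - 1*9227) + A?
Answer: -38224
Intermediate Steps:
(-2823 - 1*9227) + A = (-2823 - 1*9227) - 26174 = (-2823 - 9227) - 26174 = -12050 - 26174 = -38224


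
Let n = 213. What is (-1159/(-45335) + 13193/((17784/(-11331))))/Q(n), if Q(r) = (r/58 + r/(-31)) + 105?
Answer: -225652437314813/2732832062740 ≈ -82.571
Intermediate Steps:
Q(r) = 105 - 27*r/1798 (Q(r) = (r*(1/58) + r*(-1/31)) + 105 = (r/58 - r/31) + 105 = -27*r/1798 + 105 = 105 - 27*r/1798)
(-1159/(-45335) + 13193/((17784/(-11331))))/Q(n) = (-1159/(-45335) + 13193/((17784/(-11331))))/(105 - 27/1798*213) = (-1159*(-1/45335) + 13193/((17784*(-1/11331))))/(105 - 5751/1798) = (1159/45335 + 13193/(-1976/1259))/(183039/1798) = (1159/45335 + 13193*(-1259/1976))*(1798/183039) = (1159/45335 - 16609987/1976)*(1798/183039) = -753011470461/89581960*1798/183039 = -225652437314813/2732832062740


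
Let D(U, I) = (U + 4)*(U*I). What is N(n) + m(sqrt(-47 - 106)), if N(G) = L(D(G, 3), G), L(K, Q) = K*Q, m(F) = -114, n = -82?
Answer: -1573530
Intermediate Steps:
D(U, I) = I*U*(4 + U) (D(U, I) = (4 + U)*(I*U) = I*U*(4 + U))
N(G) = 3*G**2*(4 + G) (N(G) = (3*G*(4 + G))*G = 3*G**2*(4 + G))
N(n) + m(sqrt(-47 - 106)) = 3*(-82)**2*(4 - 82) - 114 = 3*6724*(-78) - 114 = -1573416 - 114 = -1573530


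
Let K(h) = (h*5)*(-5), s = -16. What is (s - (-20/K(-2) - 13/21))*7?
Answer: -1573/15 ≈ -104.87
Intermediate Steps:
K(h) = -25*h (K(h) = (5*h)*(-5) = -25*h)
(s - (-20/K(-2) - 13/21))*7 = (-16 - (-20/((-25*(-2))) - 13/21))*7 = (-16 - (-20/50 - 13*1/21))*7 = (-16 - (-20*1/50 - 13/21))*7 = (-16 - (-⅖ - 13/21))*7 = (-16 - 1*(-107/105))*7 = (-16 + 107/105)*7 = -1573/105*7 = -1573/15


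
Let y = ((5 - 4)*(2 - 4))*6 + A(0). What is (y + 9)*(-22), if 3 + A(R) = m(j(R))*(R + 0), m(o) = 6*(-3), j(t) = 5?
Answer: 132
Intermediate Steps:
m(o) = -18
A(R) = -3 - 18*R (A(R) = -3 - 18*(R + 0) = -3 - 18*R)
y = -15 (y = ((5 - 4)*(2 - 4))*6 + (-3 - 18*0) = (1*(-2))*6 + (-3 + 0) = -2*6 - 3 = -12 - 3 = -15)
(y + 9)*(-22) = (-15 + 9)*(-22) = -6*(-22) = 132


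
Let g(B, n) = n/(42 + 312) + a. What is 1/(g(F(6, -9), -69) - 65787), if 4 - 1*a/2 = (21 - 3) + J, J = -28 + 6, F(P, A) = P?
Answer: -118/7761001 ≈ -1.5204e-5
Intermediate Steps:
J = -22
a = 16 (a = 8 - 2*((21 - 3) - 22) = 8 - 2*(18 - 22) = 8 - 2*(-4) = 8 + 8 = 16)
g(B, n) = 16 + n/354 (g(B, n) = n/(42 + 312) + 16 = n/354 + 16 = 16 + n/354)
1/(g(F(6, -9), -69) - 65787) = 1/((16 + (1/354)*(-69)) - 65787) = 1/((16 - 23/118) - 65787) = 1/(1865/118 - 65787) = 1/(-7761001/118) = -118/7761001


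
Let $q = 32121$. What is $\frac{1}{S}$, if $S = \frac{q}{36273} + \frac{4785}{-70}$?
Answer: $- \frac{169274}{11421189} \approx -0.014821$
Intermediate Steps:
$S = - \frac{11421189}{169274}$ ($S = \frac{32121}{36273} + \frac{4785}{-70} = 32121 \cdot \frac{1}{36273} + 4785 \left(- \frac{1}{70}\right) = \frac{10707}{12091} - \frac{957}{14} = - \frac{11421189}{169274} \approx -67.472$)
$\frac{1}{S} = \frac{1}{- \frac{11421189}{169274}} = - \frac{169274}{11421189}$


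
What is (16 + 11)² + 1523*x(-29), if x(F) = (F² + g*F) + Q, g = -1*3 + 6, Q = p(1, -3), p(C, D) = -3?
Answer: 1144502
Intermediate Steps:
Q = -3
g = 3 (g = -3 + 6 = 3)
x(F) = -3 + F² + 3*F (x(F) = (F² + 3*F) - 3 = -3 + F² + 3*F)
(16 + 11)² + 1523*x(-29) = (16 + 11)² + 1523*(-3 + (-29)² + 3*(-29)) = 27² + 1523*(-3 + 841 - 87) = 729 + 1523*751 = 729 + 1143773 = 1144502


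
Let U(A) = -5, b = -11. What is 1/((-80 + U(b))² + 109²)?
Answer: 1/19106 ≈ 5.2340e-5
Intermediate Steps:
1/((-80 + U(b))² + 109²) = 1/((-80 - 5)² + 109²) = 1/((-85)² + 11881) = 1/(7225 + 11881) = 1/19106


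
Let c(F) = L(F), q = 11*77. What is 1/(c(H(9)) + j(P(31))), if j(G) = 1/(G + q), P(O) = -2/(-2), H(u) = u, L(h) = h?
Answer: 848/7633 ≈ 0.11110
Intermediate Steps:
q = 847
P(O) = 1 (P(O) = -2*(-½) = 1)
c(F) = F
j(G) = 1/(847 + G) (j(G) = 1/(G + 847) = 1/(847 + G))
1/(c(H(9)) + j(P(31))) = 1/(9 + 1/(847 + 1)) = 1/(9 + 1/848) = 1/(7633/848) = 848/7633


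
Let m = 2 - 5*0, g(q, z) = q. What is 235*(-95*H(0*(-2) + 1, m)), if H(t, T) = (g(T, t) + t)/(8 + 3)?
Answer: -66975/11 ≈ -6088.6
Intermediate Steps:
m = 2 (m = 2 + 0 = 2)
H(t, T) = T/11 + t/11 (H(t, T) = (T + t)/(8 + 3) = (T + t)/11 = (T + t)*(1/11) = T/11 + t/11)
235*(-95*H(0*(-2) + 1, m)) = 235*(-95*((1/11)*2 + (0*(-2) + 1)/11)) = 235*(-95*(2/11 + (0 + 1)/11)) = 235*(-95*(2/11 + (1/11)*1)) = 235*(-95*(2/11 + 1/11)) = 235*(-95*3/11) = 235*(-285/11) = -66975/11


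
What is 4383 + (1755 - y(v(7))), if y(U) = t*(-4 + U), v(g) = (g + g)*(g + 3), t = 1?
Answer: 6002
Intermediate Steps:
v(g) = 2*g*(3 + g) (v(g) = (2*g)*(3 + g) = 2*g*(3 + g))
y(U) = -4 + U (y(U) = 1*(-4 + U) = -4 + U)
4383 + (1755 - y(v(7))) = 4383 + (1755 - (-4 + 2*7*(3 + 7))) = 4383 + (1755 - (-4 + 2*7*10)) = 4383 + (1755 - (-4 + 140)) = 4383 + (1755 - 1*136) = 4383 + (1755 - 136) = 4383 + 1619 = 6002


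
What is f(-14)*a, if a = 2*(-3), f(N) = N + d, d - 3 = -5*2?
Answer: 126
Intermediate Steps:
d = -7 (d = 3 - 5*2 = 3 - 10 = -7)
f(N) = -7 + N (f(N) = N - 7 = -7 + N)
a = -6
f(-14)*a = (-7 - 14)*(-6) = -21*(-6) = 126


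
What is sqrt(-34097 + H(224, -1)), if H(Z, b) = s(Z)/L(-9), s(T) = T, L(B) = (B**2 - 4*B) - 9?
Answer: 7*I*sqrt(56361)/9 ≈ 184.65*I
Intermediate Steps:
L(B) = -9 + B**2 - 4*B
H(Z, b) = Z/108 (H(Z, b) = Z/(-9 + (-9)**2 - 4*(-9)) = Z/(-9 + 81 + 36) = Z/108)
sqrt(-34097 + H(224, -1)) = sqrt(-34097 + (1/108)*224) = sqrt(-34097 + 56/27) = sqrt(-920563/27) = 7*I*sqrt(56361)/9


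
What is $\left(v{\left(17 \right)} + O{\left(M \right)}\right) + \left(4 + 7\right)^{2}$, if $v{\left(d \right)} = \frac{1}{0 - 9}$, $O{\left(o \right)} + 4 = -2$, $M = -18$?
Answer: $\frac{1034}{9} \approx 114.89$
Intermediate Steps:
$O{\left(o \right)} = -6$ ($O{\left(o \right)} = -4 - 2 = -6$)
$v{\left(d \right)} = - \frac{1}{9}$ ($v{\left(d \right)} = \frac{1}{0 - 9} = \frac{1}{-9} = - \frac{1}{9}$)
$\left(v{\left(17 \right)} + O{\left(M \right)}\right) + \left(4 + 7\right)^{2} = \left(- \frac{1}{9} - 6\right) + \left(4 + 7\right)^{2} = - \frac{55}{9} + 11^{2} = - \frac{55}{9} + 121 = \frac{1034}{9}$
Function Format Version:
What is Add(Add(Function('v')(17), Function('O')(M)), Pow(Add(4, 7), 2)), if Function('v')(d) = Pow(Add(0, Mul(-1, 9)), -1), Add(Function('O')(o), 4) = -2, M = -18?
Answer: Rational(1034, 9) ≈ 114.89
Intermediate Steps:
Function('O')(o) = -6 (Function('O')(o) = Add(-4, -2) = -6)
Function('v')(d) = Rational(-1, 9) (Function('v')(d) = Pow(Add(0, -9), -1) = Pow(-9, -1) = Rational(-1, 9))
Add(Add(Function('v')(17), Function('O')(M)), Pow(Add(4, 7), 2)) = Add(Add(Rational(-1, 9), -6), Pow(Add(4, 7), 2)) = Add(Rational(-55, 9), Pow(11, 2)) = Add(Rational(-55, 9), 121) = Rational(1034, 9)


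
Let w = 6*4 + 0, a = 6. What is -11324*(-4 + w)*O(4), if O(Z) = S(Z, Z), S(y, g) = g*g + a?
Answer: -4982560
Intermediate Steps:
w = 24 (w = 24 + 0 = 24)
S(y, g) = 6 + g² (S(y, g) = g*g + 6 = g² + 6 = 6 + g²)
O(Z) = 6 + Z²
-11324*(-4 + w)*O(4) = -11324*(-4 + 24)*(6 + 4²) = -226480*(6 + 16) = -226480*22 = -11324*440 = -4982560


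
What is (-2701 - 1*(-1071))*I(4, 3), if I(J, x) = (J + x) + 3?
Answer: -16300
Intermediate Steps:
I(J, x) = 3 + J + x
(-2701 - 1*(-1071))*I(4, 3) = (-2701 - 1*(-1071))*(3 + 4 + 3) = (-2701 + 1071)*10 = -1630*10 = -16300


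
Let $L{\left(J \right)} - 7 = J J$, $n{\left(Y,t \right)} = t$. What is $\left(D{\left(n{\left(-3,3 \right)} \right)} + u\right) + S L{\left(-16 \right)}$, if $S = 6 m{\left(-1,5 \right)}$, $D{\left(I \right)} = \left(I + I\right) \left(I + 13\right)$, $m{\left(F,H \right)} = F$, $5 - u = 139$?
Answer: $-1616$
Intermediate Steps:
$u = -134$ ($u = 5 - 139 = -134$)
$D{\left(I \right)} = 2 I \left(13 + I\right)$
$S = -6$ ($S = 6 \left(-1\right) = -6$)
$L{\left(J \right)} = 7 + J^{2}$ ($L{\left(J \right)} = 7 + J J = 7 + J^{2}$)
$\left(D{\left(n{\left(-3,3 \right)} \right)} + u\right) + S L{\left(-16 \right)} = \left(2 \cdot 3 \left(13 + 3\right) - 134\right) - 6 \left(7 + \left(-16\right)^{2}\right) = \left(2 \cdot 3 \cdot 16 - 134\right) - 6 \left(7 + 256\right) = \left(96 - 134\right) - 1578 = -38 - 1578 = -1616$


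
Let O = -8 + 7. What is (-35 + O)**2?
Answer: 1296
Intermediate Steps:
O = -1
(-35 + O)**2 = (-35 - 1)**2 = (-36)**2 = 1296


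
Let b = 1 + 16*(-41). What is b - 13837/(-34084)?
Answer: -22311183/34084 ≈ -654.59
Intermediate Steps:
b = -655 (b = 1 - 656 = -655)
b - 13837/(-34084) = -655 - 13837/(-34084) = -655 - 13837*(-1/34084) = -655 + 13837/34084 = -22311183/34084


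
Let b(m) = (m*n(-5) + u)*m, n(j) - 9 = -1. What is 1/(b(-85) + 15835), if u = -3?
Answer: 1/73890 ≈ 1.3534e-5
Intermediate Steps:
n(j) = 8 (n(j) = 9 - 1 = 8)
b(m) = m*(-3 + 8*m) (b(m) = (m*8 - 3)*m = (8*m - 3)*m = (-3 + 8*m)*m = m*(-3 + 8*m))
1/(b(-85) + 15835) = 1/(-85*(-3 + 8*(-85)) + 15835) = 1/(-85*(-3 - 680) + 15835) = 1/(-85*(-683) + 15835) = 1/(58055 + 15835) = 1/73890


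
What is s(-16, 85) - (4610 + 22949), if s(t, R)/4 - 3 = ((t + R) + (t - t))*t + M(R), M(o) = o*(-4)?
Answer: -33323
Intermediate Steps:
M(o) = -4*o
s(t, R) = 12 - 16*R + 4*t*(R + t) (s(t, R) = 12 + 4*(((t + R) + (t - t))*t - 4*R) = 12 + 4*(((R + t) + 0)*t - 4*R) = 12 + 4*((R + t)*t - 4*R) = 12 + 4*(t*(R + t) - 4*R) = 12 + 4*(-4*R + t*(R + t)) = 12 + (-16*R + 4*t*(R + t)) = 12 - 16*R + 4*t*(R + t))
s(-16, 85) - (4610 + 22949) = (12 - 16*85 + 4*(-16)² + 4*85*(-16)) - (4610 + 22949) = (12 - 1360 + 4*256 - 5440) - 1*27559 = (12 - 1360 + 1024 - 5440) - 27559 = -5764 - 27559 = -33323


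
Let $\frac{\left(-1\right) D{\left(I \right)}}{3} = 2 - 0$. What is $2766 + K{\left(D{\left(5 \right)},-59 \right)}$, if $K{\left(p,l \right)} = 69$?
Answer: $2835$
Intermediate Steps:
$D{\left(I \right)} = -6$ ($D{\left(I \right)} = - 3 \left(2 - 0\right) = - 3 \left(2 + 0\right) = \left(-3\right) 2 = -6$)
$2766 + K{\left(D{\left(5 \right)},-59 \right)} = 2766 + 69 = 2835$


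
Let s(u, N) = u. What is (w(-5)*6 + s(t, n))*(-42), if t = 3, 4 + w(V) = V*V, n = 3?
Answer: -5418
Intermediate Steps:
w(V) = -4 + V² (w(V) = -4 + V*V = -4 + V²)
(w(-5)*6 + s(t, n))*(-42) = ((-4 + (-5)²)*6 + 3)*(-42) = ((-4 + 25)*6 + 3)*(-42) = (21*6 + 3)*(-42) = (126 + 3)*(-42) = 129*(-42) = -5418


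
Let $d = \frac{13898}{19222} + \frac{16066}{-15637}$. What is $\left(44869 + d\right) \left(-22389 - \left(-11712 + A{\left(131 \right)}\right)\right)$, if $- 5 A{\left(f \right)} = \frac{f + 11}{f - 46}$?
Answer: $- \frac{359973983346950786}{751436035} \approx -4.7905 \cdot 10^{8}$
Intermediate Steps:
$d = - \frac{45748813}{150287207}$ ($d = 13898 \cdot \frac{1}{19222} + 16066 \left(- \frac{1}{15637}\right) = \frac{6949}{9611} - \frac{16066}{15637} = - \frac{45748813}{150287207} \approx -0.30441$)
$A{\left(f \right)} = - \frac{11 + f}{5 \left(-46 + f\right)}$ ($A{\left(f \right)} = - \frac{\left(f + 11\right) \frac{1}{f - 46}}{5} = - \frac{\left(11 + f\right) \frac{1}{-46 + f}}{5} = - \frac{\frac{1}{-46 + f} \left(11 + f\right)}{5} = - \frac{11 + f}{5 \left(-46 + f\right)}$)
$\left(44869 + d\right) \left(-22389 - \left(-11712 + A{\left(131 \right)}\right)\right) = \left(44869 - \frac{45748813}{150287207}\right) \left(-22389 + \left(11712 - \frac{-11 - 131}{5 \left(-46 + 131\right)}\right)\right) = \frac{6743190942070 \left(-22389 + \left(11712 - \frac{-11 - 131}{5 \cdot 85}\right)\right)}{150287207} = \frac{6743190942070 \left(-22389 + \left(11712 - \frac{1}{5} \cdot \frac{1}{85} \left(-142\right)\right)\right)}{150287207} = \frac{6743190942070 \left(-22389 + \left(11712 - - \frac{142}{425}\right)\right)}{150287207} = \frac{6743190942070 \left(-22389 + \left(11712 + \frac{142}{425}\right)\right)}{150287207} = \frac{6743190942070 \left(-22389 + \frac{4977742}{425}\right)}{150287207} = \frac{6743190942070}{150287207} \left(- \frac{4537583}{425}\right) = - \frac{359973983346950786}{751436035}$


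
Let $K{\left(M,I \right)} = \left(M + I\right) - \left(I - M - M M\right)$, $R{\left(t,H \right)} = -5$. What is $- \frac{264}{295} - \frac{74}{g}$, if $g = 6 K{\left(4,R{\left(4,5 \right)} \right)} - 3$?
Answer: $- \frac{59054}{41595} \approx -1.4197$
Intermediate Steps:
$K{\left(M,I \right)} = M^{2} + 2 M$ ($K{\left(M,I \right)} = \left(I + M\right) - \left(I - M - M^{2}\right) = \left(I + M\right) + \left(M + M^{2} - I\right) = M^{2} + 2 M$)
$g = 141$ ($g = 6 \cdot 4 \left(2 + 4\right) - 3 = 6 \cdot 4 \cdot 6 - 3 = 6 \cdot 24 - 3 = 144 - 3 = 141$)
$- \frac{264}{295} - \frac{74}{g} = - \frac{264}{295} - \frac{74}{141} = - \frac{59054}{41595}$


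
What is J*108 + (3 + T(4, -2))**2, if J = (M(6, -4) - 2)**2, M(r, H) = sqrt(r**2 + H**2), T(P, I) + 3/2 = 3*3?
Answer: 24633/4 - 864*sqrt(13) ≈ 3043.1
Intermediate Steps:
T(P, I) = 15/2 (T(P, I) = -3/2 + 3*3 = -3/2 + 9 = 15/2)
M(r, H) = sqrt(H**2 + r**2)
J = (-2 + 2*sqrt(13))**2 (J = (sqrt((-4)**2 + 6**2) - 2)**2 = (sqrt(16 + 36) - 2)**2 = (sqrt(52) - 2)**2 = (2*sqrt(13) - 2)**2 = (-2 + 2*sqrt(13))**2 ≈ 27.156)
J*108 + (3 + T(4, -2))**2 = (56 - 8*sqrt(13))*108 + (3 + 15/2)**2 = (6048 - 864*sqrt(13)) + (21/2)**2 = (6048 - 864*sqrt(13)) + 441/4 = 24633/4 - 864*sqrt(13)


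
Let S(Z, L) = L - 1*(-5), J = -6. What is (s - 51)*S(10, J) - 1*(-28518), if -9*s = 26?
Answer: 257147/9 ≈ 28572.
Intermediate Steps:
S(Z, L) = 5 + L (S(Z, L) = L + 5 = 5 + L)
s = -26/9 (s = -⅑*26 = -26/9 ≈ -2.8889)
(s - 51)*S(10, J) - 1*(-28518) = (-26/9 - 51)*(5 - 6) - 1*(-28518) = -485/9*(-1) + 28518 = 485/9 + 28518 = 257147/9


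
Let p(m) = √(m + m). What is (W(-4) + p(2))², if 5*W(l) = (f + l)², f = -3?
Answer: 3481/25 ≈ 139.24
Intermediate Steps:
W(l) = (-3 + l)²/5
p(m) = √2*√m (p(m) = √(2*m) = √2*√m)
(W(-4) + p(2))² = ((-3 - 4)²/5 + √2*√2)² = ((⅕)*(-7)² + 2)² = ((⅕)*49 + 2)² = (49/5 + 2)² = (59/5)² = 3481/25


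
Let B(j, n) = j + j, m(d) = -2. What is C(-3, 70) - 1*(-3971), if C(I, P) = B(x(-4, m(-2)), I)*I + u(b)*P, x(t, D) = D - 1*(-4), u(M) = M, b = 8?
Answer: 4519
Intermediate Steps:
x(t, D) = 4 + D (x(t, D) = D + 4 = 4 + D)
B(j, n) = 2*j
C(I, P) = 4*I + 8*P (C(I, P) = (2*(4 - 2))*I + 8*P = (2*2)*I + 8*P = 4*I + 8*P)
C(-3, 70) - 1*(-3971) = (4*(-3) + 8*70) - 1*(-3971) = (-12 + 560) + 3971 = 548 + 3971 = 4519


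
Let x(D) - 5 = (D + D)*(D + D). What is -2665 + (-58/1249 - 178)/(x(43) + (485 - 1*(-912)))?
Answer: -14642556605/5494351 ≈ -2665.0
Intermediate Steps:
x(D) = 5 + 4*D² (x(D) = 5 + (D + D)*(D + D) = 5 + (2*D)*(2*D) = 5 + 4*D²)
-2665 + (-58/1249 - 178)/(x(43) + (485 - 1*(-912))) = -2665 + (-58/1249 - 178)/((5 + 4*43²) + (485 - 1*(-912))) = -2665 + (-58*1/1249 - 178)/((5 + 4*1849) + (485 + 912)) = -2665 + (-58/1249 - 178)/((5 + 7396) + 1397) = -2665 - 222380/(1249*(7401 + 1397)) = -2665 - 222380/1249/8798 = -2665 - 222380/1249*1/8798 = -2665 - 111190/5494351 = -14642556605/5494351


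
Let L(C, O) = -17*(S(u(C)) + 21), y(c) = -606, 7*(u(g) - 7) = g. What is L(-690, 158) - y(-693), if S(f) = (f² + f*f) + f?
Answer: -13881474/49 ≈ -2.8330e+5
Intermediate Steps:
u(g) = 7 + g/7
S(f) = f + 2*f² (S(f) = (f² + f²) + f = 2*f² + f = f + 2*f²)
L(C, O) = -357 - 17*(7 + C/7)*(15 + 2*C/7) (L(C, O) = -17*((7 + C/7)*(1 + 2*(7 + C/7)) + 21) = -17*((7 + C/7)*(1 + (14 + 2*C/7)) + 21) = -17*((7 + C/7)*(15 + 2*C/7) + 21) = -17*(21 + (7 + C/7)*(15 + 2*C/7)) = -357 - 17*(7 + C/7)*(15 + 2*C/7))
L(-690, 158) - y(-693) = (-2142 - 493/7*(-690) - 34/49*(-690)²) - 1*(-606) = (-2142 + 340170/7 - 34/49*476100) + 606 = (-2142 + 340170/7 - 16187400/49) + 606 = -13911168/49 + 606 = -13881474/49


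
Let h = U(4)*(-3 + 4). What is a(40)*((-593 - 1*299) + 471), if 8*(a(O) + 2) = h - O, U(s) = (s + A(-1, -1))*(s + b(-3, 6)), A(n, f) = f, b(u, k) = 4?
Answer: 1684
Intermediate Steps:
U(s) = (-1 + s)*(4 + s) (U(s) = (s - 1)*(s + 4) = (-1 + s)*(4 + s))
h = 24 (h = (-4 + 4² + 3*4)*(-3 + 4) = (-4 + 16 + 12)*1 = 24*1 = 24)
a(O) = 1 - O/8 (a(O) = -2 + (24 - O)/8 = -2 + (3 - O/8) = 1 - O/8)
a(40)*((-593 - 1*299) + 471) = (1 - ⅛*40)*((-593 - 1*299) + 471) = (1 - 5)*((-593 - 299) + 471) = -4*(-892 + 471) = -4*(-421) = 1684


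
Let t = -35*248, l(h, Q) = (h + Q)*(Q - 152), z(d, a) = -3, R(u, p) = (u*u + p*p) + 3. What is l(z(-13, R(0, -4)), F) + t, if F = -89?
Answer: 13492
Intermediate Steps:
R(u, p) = 3 + p**2 + u**2 (R(u, p) = (u**2 + p**2) + 3 = (p**2 + u**2) + 3 = 3 + p**2 + u**2)
l(h, Q) = (-152 + Q)*(Q + h) (l(h, Q) = (Q + h)*(-152 + Q) = (-152 + Q)*(Q + h))
t = -8680
l(z(-13, R(0, -4)), F) + t = ((-89)**2 - 152*(-89) - 152*(-3) - 89*(-3)) - 8680 = (7921 + 13528 + 456 + 267) - 8680 = 22172 - 8680 = 13492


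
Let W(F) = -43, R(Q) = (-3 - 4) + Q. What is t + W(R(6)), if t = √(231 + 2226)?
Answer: -43 + 3*√273 ≈ 6.5681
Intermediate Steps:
R(Q) = -7 + Q
t = 3*√273 (t = √2457 = 3*√273 ≈ 49.568)
t + W(R(6)) = 3*√273 - 43 = -43 + 3*√273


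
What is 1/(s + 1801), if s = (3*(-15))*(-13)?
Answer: 1/2386 ≈ 0.00041911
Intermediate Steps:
s = 585 (s = -45*(-13) = 585)
1/(s + 1801) = 1/(585 + 1801) = 1/2386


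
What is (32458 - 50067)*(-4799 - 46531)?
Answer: 903869970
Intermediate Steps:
(32458 - 50067)*(-4799 - 46531) = -17609*(-51330) = 903869970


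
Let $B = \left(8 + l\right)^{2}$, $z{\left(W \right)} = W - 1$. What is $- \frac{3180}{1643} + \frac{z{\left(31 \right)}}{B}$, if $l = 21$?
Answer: $- \frac{49530}{26071} \approx -1.8998$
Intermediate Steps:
$z{\left(W \right)} = -1 + W$
$B = 841$ ($B = \left(8 + 21\right)^{2} = 29^{2} = 841$)
$- \frac{3180}{1643} + \frac{z{\left(31 \right)}}{B} = - \frac{3180}{1643} + \frac{-1 + 31}{841} = \left(-3180\right) \frac{1}{1643} + 30 \cdot \frac{1}{841} = - \frac{60}{31} + \frac{30}{841} = - \frac{49530}{26071}$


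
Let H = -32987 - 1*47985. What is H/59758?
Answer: -40486/29879 ≈ -1.3550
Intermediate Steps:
H = -80972 (H = -32987 - 47985 = -80972)
H/59758 = -80972/59758 = -80972*1/59758 = -40486/29879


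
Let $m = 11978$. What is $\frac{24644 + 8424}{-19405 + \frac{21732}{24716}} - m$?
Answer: $- \frac{718171656904}{59949031} \approx -11980.0$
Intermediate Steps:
$\frac{24644 + 8424}{-19405 + \frac{21732}{24716}} - m = \frac{24644 + 8424}{-19405 + \frac{21732}{24716}} - 11978 = \frac{33068}{-19405 + 21732 \cdot \frac{1}{24716}} - 11978 = \frac{33068}{-19405 + \frac{5433}{6179}} - 11978 = \frac{33068}{- \frac{119898062}{6179}} - 11978 = 33068 \left(- \frac{6179}{119898062}\right) - 11978 = - \frac{102163586}{59949031} - 11978 = - \frac{718171656904}{59949031}$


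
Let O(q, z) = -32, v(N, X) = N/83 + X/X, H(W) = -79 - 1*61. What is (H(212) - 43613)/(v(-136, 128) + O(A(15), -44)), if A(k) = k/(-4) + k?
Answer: 3631499/2709 ≈ 1340.5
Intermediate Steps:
H(W) = -140 (H(W) = -79 - 61 = -140)
v(N, X) = 1 + N/83 (v(N, X) = N*(1/83) + 1 = N/83 + 1 = 1 + N/83)
A(k) = 3*k/4 (A(k) = -k/4 + k = 3*k/4)
(H(212) - 43613)/(v(-136, 128) + O(A(15), -44)) = (-140 - 43613)/((1 + (1/83)*(-136)) - 32) = -43753/((1 - 136/83) - 32) = -43753/(-53/83 - 32) = -43753/(-2709/83) = -43753*(-83/2709) = 3631499/2709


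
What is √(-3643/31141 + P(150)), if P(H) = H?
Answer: √145350835487/31141 ≈ 12.243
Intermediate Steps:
√(-3643/31141 + P(150)) = √(-3643/31141 + 150) = √(4667507/31141) = √145350835487/31141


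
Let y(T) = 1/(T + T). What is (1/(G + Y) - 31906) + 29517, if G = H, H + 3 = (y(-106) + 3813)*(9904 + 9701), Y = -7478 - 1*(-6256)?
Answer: -37859773238963/15847540075 ≈ -2389.0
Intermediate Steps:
y(T) = 1/(2*T)
Y = -1222 (Y = -7478 + 6256 = -1222)
H = 15847799139/212 (H = -3 + ((½)/(-106) + 3813)*(9904 + 9701) = -3 + ((½)*(-1/106) + 3813)*19605 = -3 + (-1/212 + 3813)*19605 = -3 + (808355/212)*19605 = -3 + 15847799775/212 = 15847799139/212 ≈ 7.4754e+7)
G = 15847799139/212 ≈ 7.4754e+7
(1/(G + Y) - 31906) + 29517 = (1/(15847799139/212 - 1222) - 31906) + 29517 = (1/(15847540075/212) - 31906) + 29517 = (212/15847540075 - 31906) + 29517 = -505631613632738/15847540075 + 29517 = -37859773238963/15847540075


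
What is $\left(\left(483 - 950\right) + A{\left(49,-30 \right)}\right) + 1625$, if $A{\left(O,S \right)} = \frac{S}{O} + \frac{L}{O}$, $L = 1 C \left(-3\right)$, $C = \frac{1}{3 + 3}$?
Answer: $\frac{113423}{98} \approx 1157.4$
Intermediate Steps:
$C = \frac{1}{6} \approx 0.16667$
$L = - \frac{1}{2}$ ($L = 1 \cdot \frac{1}{6} \left(-3\right) = \frac{1}{6} \left(-3\right) = - \frac{1}{2} \approx -0.5$)
$A{\left(O,S \right)} = - \frac{1}{2 O} + \frac{S}{O}$ ($A{\left(O,S \right)} = \frac{S}{O} - \frac{1}{2 O} = - \frac{1}{2 O} + \frac{S}{O}$)
$\left(\left(483 - 950\right) + A{\left(49,-30 \right)}\right) + 1625 = \left(\left(483 - 950\right) + \frac{- \frac{1}{2} - 30}{49}\right) + 1625 = \left(\left(483 - 950\right) + \frac{1}{49} \left(- \frac{61}{2}\right)\right) + 1625 = \left(-467 - \frac{61}{98}\right) + 1625 = - \frac{45827}{98} + 1625 = \frac{113423}{98}$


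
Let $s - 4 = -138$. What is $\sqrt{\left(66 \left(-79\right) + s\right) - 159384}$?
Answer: $2 i \sqrt{41183} \approx 405.87 i$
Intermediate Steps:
$s = -134$ ($s = 4 - 138 = -134$)
$\sqrt{\left(66 \left(-79\right) + s\right) - 159384} = \sqrt{\left(66 \left(-79\right) - 134\right) - 159384} = \sqrt{\left(-5214 - 134\right) - 159384} = \sqrt{-5348 - 159384} = \sqrt{-164732} = 2 i \sqrt{41183}$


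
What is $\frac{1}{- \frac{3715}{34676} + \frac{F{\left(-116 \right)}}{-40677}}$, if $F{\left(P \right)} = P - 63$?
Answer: $- \frac{1410515652}{144908051} \approx -9.7339$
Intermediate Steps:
$F{\left(P \right)} = -63 + P$ ($F{\left(P \right)} = P - 63 = -63 + P$)
$\frac{1}{- \frac{3715}{34676} + \frac{F{\left(-116 \right)}}{-40677}} = \frac{1}{- \frac{3715}{34676} + \frac{-63 - 116}{-40677}} = \frac{1}{\left(-3715\right) \frac{1}{34676} - - \frac{179}{40677}} = \frac{1}{- \frac{3715}{34676} + \frac{179}{40677}} = \frac{1}{- \frac{144908051}{1410515652}} = - \frac{1410515652}{144908051}$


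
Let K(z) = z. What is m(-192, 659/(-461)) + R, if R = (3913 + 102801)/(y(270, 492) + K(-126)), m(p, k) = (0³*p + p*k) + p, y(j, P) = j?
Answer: 27334729/33192 ≈ 823.53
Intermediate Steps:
m(p, k) = p + k*p (m(p, k) = (0*p + k*p) + p = (0 + k*p) + p = k*p + p = p + k*p)
R = 53357/72 (R = (3913 + 102801)/(270 - 126) = 106714/144 = 106714*(1/144) = 53357/72 ≈ 741.07)
m(-192, 659/(-461)) + R = -192*(1 + 659/(-461)) + 53357/72 = -192*(1 + 659*(-1/461)) + 53357/72 = -192*(1 - 659/461) + 53357/72 = -192*(-198/461) + 53357/72 = 38016/461 + 53357/72 = 27334729/33192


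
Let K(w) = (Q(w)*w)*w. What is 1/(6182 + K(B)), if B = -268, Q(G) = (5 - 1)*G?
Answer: -1/76989146 ≈ -1.2989e-8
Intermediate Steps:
Q(G) = 4*G
K(w) = 4*w**3 (K(w) = ((4*w)*w)*w = (4*w**2)*w = 4*w**3)
1/(6182 + K(B)) = 1/(6182 + 4*(-268)**3) = 1/(6182 + 4*(-19248832)) = 1/(6182 - 76995328) = 1/(-76989146) = -1/76989146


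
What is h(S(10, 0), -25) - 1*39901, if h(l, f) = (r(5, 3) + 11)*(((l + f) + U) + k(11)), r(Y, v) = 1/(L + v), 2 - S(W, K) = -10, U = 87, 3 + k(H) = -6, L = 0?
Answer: -117493/3 ≈ -39164.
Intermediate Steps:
k(H) = -9 (k(H) = -3 - 6 = -9)
S(W, K) = 12 (S(W, K) = 2 - 1*(-10) = 2 + 10 = 12)
r(Y, v) = 1/v (r(Y, v) = 1/(0 + v) = 1/v)
h(l, f) = 884 + 34*f/3 + 34*l/3 (h(l, f) = (1/3 + 11)*(((l + f) + 87) - 9) = (⅓ + 11)*(((f + l) + 87) - 9) = 34*((87 + f + l) - 9)/3 = 34*(78 + f + l)/3 = 884 + 34*f/3 + 34*l/3)
h(S(10, 0), -25) - 1*39901 = (884 + (34/3)*(-25) + (34/3)*12) - 1*39901 = (884 - 850/3 + 136) - 39901 = 2210/3 - 39901 = -117493/3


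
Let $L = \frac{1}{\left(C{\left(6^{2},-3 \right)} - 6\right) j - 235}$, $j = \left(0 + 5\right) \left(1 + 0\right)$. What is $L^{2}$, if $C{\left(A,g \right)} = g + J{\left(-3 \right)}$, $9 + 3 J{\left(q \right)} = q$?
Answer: $\frac{1}{90000} \approx 1.1111 \cdot 10^{-5}$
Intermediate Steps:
$J{\left(q \right)} = -3 + \frac{q}{3}$
$C{\left(A,g \right)} = -4 + g$ ($C{\left(A,g \right)} = g + \left(-3 + \frac{1}{3} \left(-3\right)\right) = g - 4 = -4 + g$)
$j = 5$ ($j = 5 \cdot 1 = 5$)
$L = - \frac{1}{300}$ ($L = \frac{1}{\left(\left(-4 - 3\right) - 6\right) 5 - 235} = \frac{1}{\left(-7 - 6\right) 5 - 235} = \frac{1}{\left(-13\right) 5 - 235} = \frac{1}{-65 - 235} = \frac{1}{-300} = - \frac{1}{300} \approx -0.0033333$)
$L^{2} = \left(- \frac{1}{300}\right)^{2} = \frac{1}{90000}$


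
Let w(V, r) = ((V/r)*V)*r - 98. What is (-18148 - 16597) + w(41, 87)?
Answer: -33162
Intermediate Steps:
w(V, r) = -98 + V² (w(V, r) = (V²/r)*r - 98 = V² - 98 = -98 + V²)
(-18148 - 16597) + w(41, 87) = (-18148 - 16597) + (-98 + 41²) = -34745 + (-98 + 1681) = -34745 + 1583 = -33162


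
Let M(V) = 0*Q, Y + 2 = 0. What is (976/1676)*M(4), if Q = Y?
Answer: 0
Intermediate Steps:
Y = -2 (Y = -2 + 0 = -2)
Q = -2
M(V) = 0 (M(V) = 0*(-2) = 0)
(976/1676)*M(4) = (976/1676)*0 = (976*(1/1676))*0 = (244/419)*0 = 0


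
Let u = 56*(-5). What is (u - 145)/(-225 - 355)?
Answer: 85/116 ≈ 0.73276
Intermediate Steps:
u = -280
(u - 145)/(-225 - 355) = (-280 - 145)/(-225 - 355) = -425/(-580) = -425*(-1/580) = 85/116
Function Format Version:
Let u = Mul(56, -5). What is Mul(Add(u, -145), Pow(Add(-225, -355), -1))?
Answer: Rational(85, 116) ≈ 0.73276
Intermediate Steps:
u = -280
Mul(Add(u, -145), Pow(Add(-225, -355), -1)) = Mul(Add(-280, -145), Pow(Add(-225, -355), -1)) = Mul(-425, Pow(-580, -1)) = Mul(-425, Rational(-1, 580)) = Rational(85, 116)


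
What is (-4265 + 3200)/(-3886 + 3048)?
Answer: 1065/838 ≈ 1.2709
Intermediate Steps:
(-4265 + 3200)/(-3886 + 3048) = -1065/(-838) = -1065*(-1/838) = 1065/838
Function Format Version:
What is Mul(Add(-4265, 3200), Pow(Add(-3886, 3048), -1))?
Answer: Rational(1065, 838) ≈ 1.2709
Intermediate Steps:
Mul(Add(-4265, 3200), Pow(Add(-3886, 3048), -1)) = Mul(-1065, Pow(-838, -1)) = Mul(-1065, Rational(-1, 838)) = Rational(1065, 838)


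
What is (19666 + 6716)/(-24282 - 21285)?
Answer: -8794/15189 ≈ -0.57897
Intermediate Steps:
(19666 + 6716)/(-24282 - 21285) = 26382/(-45567) = 26382*(-1/45567) = -8794/15189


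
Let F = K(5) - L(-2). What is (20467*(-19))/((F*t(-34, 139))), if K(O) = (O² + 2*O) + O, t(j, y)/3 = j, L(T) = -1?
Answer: 388873/4182 ≈ 92.987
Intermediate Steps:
t(j, y) = 3*j
K(O) = O² + 3*O
F = 41 (F = 5*(3 + 5) - 1*(-1) = 5*8 + 1 = 40 + 1 = 41)
(20467*(-19))/((F*t(-34, 139))) = (20467*(-19))/((41*(3*(-34)))) = -388873/(41*(-102)) = -388873/(-4182) = -388873*(-1/4182) = 388873/4182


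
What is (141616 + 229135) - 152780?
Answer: 217971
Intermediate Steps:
(141616 + 229135) - 152780 = 370751 - 152780 = 217971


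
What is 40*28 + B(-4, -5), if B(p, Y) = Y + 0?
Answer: 1115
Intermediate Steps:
B(p, Y) = Y
40*28 + B(-4, -5) = 40*28 - 5 = 1120 - 5 = 1115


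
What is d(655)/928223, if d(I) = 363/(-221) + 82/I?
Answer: -219643/134364920365 ≈ -1.6347e-6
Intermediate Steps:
d(I) = -363/221 + 82/I (d(I) = 363*(-1/221) + 82/I = -363/221 + 82/I)
d(655)/928223 = (-363/221 + 82/655)/928223 = (-363/221 + 82*(1/655))*(1/928223) = (-363/221 + 82/655)*(1/928223) = -219643/144755*1/928223 = -219643/134364920365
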